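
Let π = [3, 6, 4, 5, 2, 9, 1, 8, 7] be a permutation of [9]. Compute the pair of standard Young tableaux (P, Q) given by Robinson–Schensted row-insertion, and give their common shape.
P = [1, 4, 5, 7] / [2, 8] / [3, 9] / [6];  Q = [1, 2, 4, 6] / [3, 8] / [5, 9] / [7];  common shape = (4, 2, 2, 1)

Row-insert the values π_1, π_2, … into P one at a time, bumping the leftmost entry strictly greater than the inserted value down to the next row. The recording tableau Q records, in position (i, j), the step at which that cell was added to P.
  Insert 3 (step 1): P = [3];  Q = [1]
  Insert 6 (step 2): P = [3, 6];  Q = [1, 2]
  Insert 4 (step 3): P = [3, 4] / [6];  Q = [1, 2] / [3]
  Insert 5 (step 4): P = [3, 4, 5] / [6];  Q = [1, 2, 4] / [3]
  Insert 2 (step 5): P = [2, 4, 5] / [3] / [6];  Q = [1, 2, 4] / [3] / [5]
  Insert 9 (step 6): P = [2, 4, 5, 9] / [3] / [6];  Q = [1, 2, 4, 6] / [3] / [5]
  Insert 1 (step 7): P = [1, 4, 5, 9] / [2] / [3] / [6];  Q = [1, 2, 4, 6] / [3] / [5] / [7]
  Insert 8 (step 8): P = [1, 4, 5, 8] / [2, 9] / [3] / [6];  Q = [1, 2, 4, 6] / [3, 8] / [5] / [7]
  Insert 7 (step 9): P = [1, 4, 5, 7] / [2, 8] / [3, 9] / [6];  Q = [1, 2, 4, 6] / [3, 8] / [5, 9] / [7]
Final shape: (4, 2, 2, 1).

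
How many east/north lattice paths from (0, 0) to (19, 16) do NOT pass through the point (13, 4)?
Number of paths = 4015746630

Total paths from (0, 0) to (19, 16): C(35, 19) = 4059928950. Paths through (13, 4): (paths (0, 0) → (13, 4)) × (paths (13, 4) → (19, 16)) = C(17, 13) · C(18, 6) = 2380 · 18564 = 44182320. Avoidance count = 4059928950 − 44182320 = 4015746630.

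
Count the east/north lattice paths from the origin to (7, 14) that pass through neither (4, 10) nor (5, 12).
Number of paths = 62135

Inclusion–exclusion. Total paths: C(21, 7) = 116280. Through P₁: C(14, 4)·C(7, 3) = 35035. Through P₂: C(17, 5)·C(4, 2) = 37128. Since P₁ is strictly southwest of P₂, a monotone path through both must visit P₁ then P₂; paths through both = C(14, 4)·C(3, 1)·C(4, 2) = 18018. Avoid both = 116280 − 35035 − 37128 + 18018 = 62135.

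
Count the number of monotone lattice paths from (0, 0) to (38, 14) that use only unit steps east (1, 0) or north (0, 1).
Number of paths = 1768966344600

A monotone lattice path from (0, 0) to (38, 14) consists of 38 east steps and 14 north steps in some order, so it is determined by which 38 of the 52 steps are east. The count is C(52, 38) = 1768966344600.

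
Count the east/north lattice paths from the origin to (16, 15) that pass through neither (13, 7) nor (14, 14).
Number of paths = 169260075

Inclusion–exclusion. Total paths: C(31, 16) = 300540195. Through P₁: C(20, 13)·C(11, 3) = 12790800. Through P₂: C(28, 14)·C(3, 2) = 120349800. Since P₁ is strictly southwest of P₂, a monotone path through both must visit P₁ then P₂; paths through both = C(20, 13)·C(8, 1)·C(3, 2) = 1860480. Avoid both = 300540195 − 12790800 − 120349800 + 1860480 = 169260075.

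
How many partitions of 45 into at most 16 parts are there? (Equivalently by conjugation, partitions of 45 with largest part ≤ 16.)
p(45, parts ≤ 16) = 70927

Use the recurrence p(n, m) = p(n, m−1) + p(n−m, m): either the largest part is < m (count p(n, m−1)) or the largest part is exactly m (remove one copy of m, count p(n−m, m)). With p(0, ·) = 1 this gives p(45, parts ≤ 16) = 70927. (By conjugating Young diagrams, this also counts partitions of 45 into at most 16 parts.)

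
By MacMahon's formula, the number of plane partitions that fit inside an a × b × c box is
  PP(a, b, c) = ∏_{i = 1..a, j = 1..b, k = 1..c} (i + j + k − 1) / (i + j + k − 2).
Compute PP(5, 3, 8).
PP(5, 3, 8) = 61408347

Evaluate the triple product over i = 1..5, j = 1..3, k = 1..8. The factors are (2/1) · (3/2) · (4/3) · (5/4) · (6/5) · (7/6) · (8/7) · (9/8) · … (120 factors total). The numerators and denominators telescope so the product is an integer; carrying out the multiplication exactly gives PP(5, 3, 8) = 61408347.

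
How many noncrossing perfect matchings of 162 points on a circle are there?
C_81 = 4462290049988320482463241297506133183499654740

These noncrossing handshakes are counted by the Catalan number C_n = (1/(n + 1)) · C(2n, n). For n = 81: C_81 = (1/82) · C(162, 81) = 365907784099042279561985786395502921046971688680/82 = 4462290049988320482463241297506133183499654740.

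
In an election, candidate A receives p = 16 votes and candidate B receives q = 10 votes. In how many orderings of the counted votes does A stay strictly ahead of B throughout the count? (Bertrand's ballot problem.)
Strict-lead orderings = 1225785

Total orderings of the 26 votes with 16 for A: C(26, 16) = 5311735. By the Bertrand ballot formula (Cycle Lemma / reflection principle), the number of orderings in which A is strictly ahead of B throughout is (p − q)/(p + q) · C(p + q, p) = (16 − 10)/(16 + 10) · 5311735 = 1225785.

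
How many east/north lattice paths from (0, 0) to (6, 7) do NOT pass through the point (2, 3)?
Number of paths = 1016

Total paths from (0, 0) to (6, 7): C(13, 6) = 1716. Paths through (2, 3): (paths (0, 0) → (2, 3)) × (paths (2, 3) → (6, 7)) = C(5, 2) · C(8, 4) = 10 · 70 = 700. Avoidance count = 1716 − 700 = 1016.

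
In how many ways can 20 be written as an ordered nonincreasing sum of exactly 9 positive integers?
p(20, 9 parts) = 54

Partitions of n into exactly k parts are in bijection with partitions of n − k into at most k parts (subtract 1 from each part). So p(20, exactly 9) = p(11, parts ≤ 9). Computing via the recurrence p(m, j) = p(m, j−1) + p(m−j, j) gives 54.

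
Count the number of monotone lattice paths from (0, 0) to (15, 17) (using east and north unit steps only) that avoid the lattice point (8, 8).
Number of paths = 418489920

Total paths from (0, 0) to (15, 17): C(32, 15) = 565722720. Paths through (8, 8): (paths (0, 0) → (8, 8)) × (paths (8, 8) → (15, 17)) = C(16, 8) · C(16, 7) = 12870 · 11440 = 147232800. Avoidance count = 565722720 − 147232800 = 418489920.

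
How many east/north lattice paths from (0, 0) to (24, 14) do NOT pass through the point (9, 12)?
Number of paths = 9629579620

Total paths from (0, 0) to (24, 14): C(38, 24) = 9669554100. Paths through (9, 12): (paths (0, 0) → (9, 12)) × (paths (9, 12) → (24, 14)) = C(21, 9) · C(17, 15) = 293930 · 136 = 39974480. Avoidance count = 9669554100 − 39974480 = 9629579620.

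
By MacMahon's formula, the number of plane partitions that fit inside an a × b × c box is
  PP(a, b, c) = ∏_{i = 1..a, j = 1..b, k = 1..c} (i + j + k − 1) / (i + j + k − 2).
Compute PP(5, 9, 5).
PP(5, 9, 5) = 1566039386912

Evaluate the triple product over i = 1..5, j = 1..9, k = 1..5. The factors are (2/1) · (3/2) · (4/3) · (5/4) · (6/5) · (3/2) · (4/3) · (5/4) · … (225 factors total). The numerators and denominators telescope so the product is an integer; carrying out the multiplication exactly gives PP(5, 9, 5) = 1566039386912.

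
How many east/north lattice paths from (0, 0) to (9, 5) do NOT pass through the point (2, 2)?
Number of paths = 1282

Total paths from (0, 0) to (9, 5): C(14, 9) = 2002. Paths through (2, 2): (paths (0, 0) → (2, 2)) × (paths (2, 2) → (9, 5)) = C(4, 2) · C(10, 7) = 6 · 120 = 720. Avoidance count = 2002 − 720 = 1282.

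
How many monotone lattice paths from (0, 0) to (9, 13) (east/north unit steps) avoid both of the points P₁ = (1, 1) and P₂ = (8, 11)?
Number of paths = 135422

Inclusion–exclusion. Total paths: C(22, 9) = 497420. Through P₁: C(2, 1)·C(20, 8) = 251940. Through P₂: C(19, 8)·C(3, 1) = 226746. Since P₁ is strictly southwest of P₂, a monotone path through both must visit P₁ then P₂; paths through both = C(2, 1)·C(17, 7)·C(3, 1) = 116688. Avoid both = 497420 − 251940 − 226746 + 116688 = 135422.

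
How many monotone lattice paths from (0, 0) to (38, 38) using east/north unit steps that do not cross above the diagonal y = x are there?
C_38 = 176733862787006701400

These NE paths below the diagonal are counted by the Catalan number C_n = (1/(n + 1)) · C(2n, n). For n = 38: C_38 = (1/39) · C(76, 38) = 6892620648693261354600/39 = 176733862787006701400.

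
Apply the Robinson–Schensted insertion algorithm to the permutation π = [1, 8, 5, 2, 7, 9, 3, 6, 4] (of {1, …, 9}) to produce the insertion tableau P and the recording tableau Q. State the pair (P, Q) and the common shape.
P = [1, 2, 3, 4] / [5, 6, 9] / [7] / [8];  Q = [1, 2, 5, 6] / [3, 7, 8] / [4] / [9];  common shape = (4, 3, 1, 1)

Row-insert the values π_1, π_2, … into P one at a time, bumping the leftmost entry strictly greater than the inserted value down to the next row. The recording tableau Q records, in position (i, j), the step at which that cell was added to P.
  Insert 1 (step 1): P = [1];  Q = [1]
  Insert 8 (step 2): P = [1, 8];  Q = [1, 2]
  Insert 5 (step 3): P = [1, 5] / [8];  Q = [1, 2] / [3]
  Insert 2 (step 4): P = [1, 2] / [5] / [8];  Q = [1, 2] / [3] / [4]
  Insert 7 (step 5): P = [1, 2, 7] / [5] / [8];  Q = [1, 2, 5] / [3] / [4]
  Insert 9 (step 6): P = [1, 2, 7, 9] / [5] / [8];  Q = [1, 2, 5, 6] / [3] / [4]
  Insert 3 (step 7): P = [1, 2, 3, 9] / [5, 7] / [8];  Q = [1, 2, 5, 6] / [3, 7] / [4]
  Insert 6 (step 8): P = [1, 2, 3, 6] / [5, 7, 9] / [8];  Q = [1, 2, 5, 6] / [3, 7, 8] / [4]
  Insert 4 (step 9): P = [1, 2, 3, 4] / [5, 6, 9] / [7] / [8];  Q = [1, 2, 5, 6] / [3, 7, 8] / [4] / [9]
Final shape: (4, 3, 1, 1).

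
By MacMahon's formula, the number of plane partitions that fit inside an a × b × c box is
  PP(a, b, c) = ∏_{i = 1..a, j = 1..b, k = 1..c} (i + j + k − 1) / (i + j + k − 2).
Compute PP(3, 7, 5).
PP(3, 7, 5) = 16195608

Evaluate the triple product over i = 1..3, j = 1..7, k = 1..5. The factors are (2/1) · (3/2) · (4/3) · (5/4) · (6/5) · (3/2) · (4/3) · (5/4) · … (105 factors total). The numerators and denominators telescope so the product is an integer; carrying out the multiplication exactly gives PP(3, 7, 5) = 16195608.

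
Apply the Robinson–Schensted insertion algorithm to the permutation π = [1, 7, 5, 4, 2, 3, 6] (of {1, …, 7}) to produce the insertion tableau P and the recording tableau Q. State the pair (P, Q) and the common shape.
P = [1, 2, 3, 6] / [4] / [5] / [7];  Q = [1, 2, 6, 7] / [3] / [4] / [5];  common shape = (4, 1, 1, 1)

Row-insert the values π_1, π_2, … into P one at a time, bumping the leftmost entry strictly greater than the inserted value down to the next row. The recording tableau Q records, in position (i, j), the step at which that cell was added to P.
  Insert 1 (step 1): P = [1];  Q = [1]
  Insert 7 (step 2): P = [1, 7];  Q = [1, 2]
  Insert 5 (step 3): P = [1, 5] / [7];  Q = [1, 2] / [3]
  Insert 4 (step 4): P = [1, 4] / [5] / [7];  Q = [1, 2] / [3] / [4]
  Insert 2 (step 5): P = [1, 2] / [4] / [5] / [7];  Q = [1, 2] / [3] / [4] / [5]
  Insert 3 (step 6): P = [1, 2, 3] / [4] / [5] / [7];  Q = [1, 2, 6] / [3] / [4] / [5]
  Insert 6 (step 7): P = [1, 2, 3, 6] / [4] / [5] / [7];  Q = [1, 2, 6, 7] / [3] / [4] / [5]
Final shape: (4, 1, 1, 1).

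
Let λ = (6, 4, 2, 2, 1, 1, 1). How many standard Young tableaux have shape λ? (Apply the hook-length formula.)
# SYT of shape (6, 4, 2, 2, 1, 1, 1) = 2858856

Hook-length formula: f^λ = n! / Π hook(c), product over all cells c of the Young diagram. For λ = (6, 4, 2, 2, 1, 1, 1), n = 17 boxes. Hook lengths by row (left-to-right, top-to-bottom): [12, 8, 5, 4, 2, 1]; [9, 5, 2, 1]; [6, 2]; [5, 1]; [3]; [2]; [1]. Product of hooks = 124416000. So f^λ = 17! / 124416000 = 355687428096000 / 124416000 = 2858856.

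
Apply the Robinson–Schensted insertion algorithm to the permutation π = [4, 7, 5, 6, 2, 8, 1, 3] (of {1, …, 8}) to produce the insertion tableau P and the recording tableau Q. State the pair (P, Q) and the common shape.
P = [1, 3, 6, 8] / [2, 5] / [4] / [7];  Q = [1, 2, 4, 6] / [3, 8] / [5] / [7];  common shape = (4, 2, 1, 1)

Row-insert the values π_1, π_2, … into P one at a time, bumping the leftmost entry strictly greater than the inserted value down to the next row. The recording tableau Q records, in position (i, j), the step at which that cell was added to P.
  Insert 4 (step 1): P = [4];  Q = [1]
  Insert 7 (step 2): P = [4, 7];  Q = [1, 2]
  Insert 5 (step 3): P = [4, 5] / [7];  Q = [1, 2] / [3]
  Insert 6 (step 4): P = [4, 5, 6] / [7];  Q = [1, 2, 4] / [3]
  Insert 2 (step 5): P = [2, 5, 6] / [4] / [7];  Q = [1, 2, 4] / [3] / [5]
  Insert 8 (step 6): P = [2, 5, 6, 8] / [4] / [7];  Q = [1, 2, 4, 6] / [3] / [5]
  Insert 1 (step 7): P = [1, 5, 6, 8] / [2] / [4] / [7];  Q = [1, 2, 4, 6] / [3] / [5] / [7]
  Insert 3 (step 8): P = [1, 3, 6, 8] / [2, 5] / [4] / [7];  Q = [1, 2, 4, 6] / [3, 8] / [5] / [7]
Final shape: (4, 2, 1, 1).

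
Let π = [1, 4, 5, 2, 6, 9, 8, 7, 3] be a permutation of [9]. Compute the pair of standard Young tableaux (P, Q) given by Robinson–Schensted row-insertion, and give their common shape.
P = [1, 2, 3, 6, 7] / [4, 5] / [8] / [9];  Q = [1, 2, 3, 5, 6] / [4, 7] / [8] / [9];  common shape = (5, 2, 1, 1)

Row-insert the values π_1, π_2, … into P one at a time, bumping the leftmost entry strictly greater than the inserted value down to the next row. The recording tableau Q records, in position (i, j), the step at which that cell was added to P.
  Insert 1 (step 1): P = [1];  Q = [1]
  Insert 4 (step 2): P = [1, 4];  Q = [1, 2]
  Insert 5 (step 3): P = [1, 4, 5];  Q = [1, 2, 3]
  Insert 2 (step 4): P = [1, 2, 5] / [4];  Q = [1, 2, 3] / [4]
  Insert 6 (step 5): P = [1, 2, 5, 6] / [4];  Q = [1, 2, 3, 5] / [4]
  Insert 9 (step 6): P = [1, 2, 5, 6, 9] / [4];  Q = [1, 2, 3, 5, 6] / [4]
  Insert 8 (step 7): P = [1, 2, 5, 6, 8] / [4, 9];  Q = [1, 2, 3, 5, 6] / [4, 7]
  Insert 7 (step 8): P = [1, 2, 5, 6, 7] / [4, 8] / [9];  Q = [1, 2, 3, 5, 6] / [4, 7] / [8]
  Insert 3 (step 9): P = [1, 2, 3, 6, 7] / [4, 5] / [8] / [9];  Q = [1, 2, 3, 5, 6] / [4, 7] / [8] / [9]
Final shape: (5, 2, 1, 1).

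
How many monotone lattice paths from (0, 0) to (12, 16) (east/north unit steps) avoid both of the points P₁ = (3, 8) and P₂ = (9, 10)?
Number of paths = 19038933

Inclusion–exclusion. Total paths: C(28, 12) = 30421755. Through P₁: C(11, 3)·C(17, 9) = 4011150. Through P₂: C(19, 9)·C(9, 3) = 7759752. Since P₁ is strictly southwest of P₂, a monotone path through both must visit P₁ then P₂; paths through both = C(11, 3)·C(8, 6)·C(9, 3) = 388080. Avoid both = 30421755 − 4011150 − 7759752 + 388080 = 19038933.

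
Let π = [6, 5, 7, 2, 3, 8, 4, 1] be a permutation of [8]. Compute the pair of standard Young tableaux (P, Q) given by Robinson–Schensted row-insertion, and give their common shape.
P = [1, 3, 4] / [2, 7, 8] / [5] / [6];  Q = [1, 3, 6] / [2, 5, 7] / [4] / [8];  common shape = (3, 3, 1, 1)

Row-insert the values π_1, π_2, … into P one at a time, bumping the leftmost entry strictly greater than the inserted value down to the next row. The recording tableau Q records, in position (i, j), the step at which that cell was added to P.
  Insert 6 (step 1): P = [6];  Q = [1]
  Insert 5 (step 2): P = [5] / [6];  Q = [1] / [2]
  Insert 7 (step 3): P = [5, 7] / [6];  Q = [1, 3] / [2]
  Insert 2 (step 4): P = [2, 7] / [5] / [6];  Q = [1, 3] / [2] / [4]
  Insert 3 (step 5): P = [2, 3] / [5, 7] / [6];  Q = [1, 3] / [2, 5] / [4]
  Insert 8 (step 6): P = [2, 3, 8] / [5, 7] / [6];  Q = [1, 3, 6] / [2, 5] / [4]
  Insert 4 (step 7): P = [2, 3, 4] / [5, 7, 8] / [6];  Q = [1, 3, 6] / [2, 5, 7] / [4]
  Insert 1 (step 8): P = [1, 3, 4] / [2, 7, 8] / [5] / [6];  Q = [1, 3, 6] / [2, 5, 7] / [4] / [8]
Final shape: (3, 3, 1, 1).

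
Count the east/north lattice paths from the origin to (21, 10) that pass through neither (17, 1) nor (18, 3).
Number of paths = 44186175

Inclusion–exclusion. Total paths: C(31, 21) = 44352165. Through P₁: C(18, 17)·C(13, 4) = 12870. Through P₂: C(21, 18)·C(10, 3) = 159600. Since P₁ is strictly southwest of P₂, a monotone path through both must visit P₁ then P₂; paths through both = C(18, 17)·C(3, 1)·C(10, 3) = 6480. Avoid both = 44352165 − 12870 − 159600 + 6480 = 44186175.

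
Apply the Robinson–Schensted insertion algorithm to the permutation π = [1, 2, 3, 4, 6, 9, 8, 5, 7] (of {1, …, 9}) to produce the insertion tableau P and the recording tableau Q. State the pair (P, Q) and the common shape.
P = [1, 2, 3, 4, 5, 7] / [6, 8] / [9];  Q = [1, 2, 3, 4, 5, 6] / [7, 9] / [8];  common shape = (6, 2, 1)

Row-insert the values π_1, π_2, … into P one at a time, bumping the leftmost entry strictly greater than the inserted value down to the next row. The recording tableau Q records, in position (i, j), the step at which that cell was added to P.
  Insert 1 (step 1): P = [1];  Q = [1]
  Insert 2 (step 2): P = [1, 2];  Q = [1, 2]
  Insert 3 (step 3): P = [1, 2, 3];  Q = [1, 2, 3]
  Insert 4 (step 4): P = [1, 2, 3, 4];  Q = [1, 2, 3, 4]
  Insert 6 (step 5): P = [1, 2, 3, 4, 6];  Q = [1, 2, 3, 4, 5]
  Insert 9 (step 6): P = [1, 2, 3, 4, 6, 9];  Q = [1, 2, 3, 4, 5, 6]
  Insert 8 (step 7): P = [1, 2, 3, 4, 6, 8] / [9];  Q = [1, 2, 3, 4, 5, 6] / [7]
  Insert 5 (step 8): P = [1, 2, 3, 4, 5, 8] / [6] / [9];  Q = [1, 2, 3, 4, 5, 6] / [7] / [8]
  Insert 7 (step 9): P = [1, 2, 3, 4, 5, 7] / [6, 8] / [9];  Q = [1, 2, 3, 4, 5, 6] / [7, 9] / [8]
Final shape: (6, 2, 1).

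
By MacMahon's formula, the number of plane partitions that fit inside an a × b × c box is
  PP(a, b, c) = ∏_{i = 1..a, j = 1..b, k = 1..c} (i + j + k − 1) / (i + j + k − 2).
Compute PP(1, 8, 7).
PP(1, 8, 7) = 6435

Evaluate the triple product over i = 1..1, j = 1..8, k = 1..7. The factors are (2/1) · (3/2) · (4/3) · (5/4) · (6/5) · (7/6) · (8/7) · (3/2) · … (56 factors total). The numerators and denominators telescope so the product is an integer; carrying out the multiplication exactly gives PP(1, 8, 7) = 6435.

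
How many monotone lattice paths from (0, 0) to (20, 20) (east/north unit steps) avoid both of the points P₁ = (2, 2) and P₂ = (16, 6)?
Number of paths = 83223582840

Inclusion–exclusion. Total paths: C(40, 20) = 137846528820. Through P₁: C(4, 2)·C(36, 18) = 54450811800. Through P₂: C(22, 16)·C(18, 4) = 228315780. Since P₁ is strictly southwest of P₂, a monotone path through both must visit P₁ then P₂; paths through both = C(4, 2)·C(18, 14)·C(18, 4) = 56181600. Avoid both = 137846528820 − 54450811800 − 228315780 + 56181600 = 83223582840.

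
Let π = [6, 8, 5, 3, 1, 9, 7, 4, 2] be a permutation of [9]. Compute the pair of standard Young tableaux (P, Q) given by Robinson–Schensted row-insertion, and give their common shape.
P = [1, 2, 9] / [3, 4] / [5, 7] / [6, 8];  Q = [1, 2, 6] / [3, 7] / [4, 8] / [5, 9];  common shape = (3, 2, 2, 2)

Row-insert the values π_1, π_2, … into P one at a time, bumping the leftmost entry strictly greater than the inserted value down to the next row. The recording tableau Q records, in position (i, j), the step at which that cell was added to P.
  Insert 6 (step 1): P = [6];  Q = [1]
  Insert 8 (step 2): P = [6, 8];  Q = [1, 2]
  Insert 5 (step 3): P = [5, 8] / [6];  Q = [1, 2] / [3]
  Insert 3 (step 4): P = [3, 8] / [5] / [6];  Q = [1, 2] / [3] / [4]
  Insert 1 (step 5): P = [1, 8] / [3] / [5] / [6];  Q = [1, 2] / [3] / [4] / [5]
  Insert 9 (step 6): P = [1, 8, 9] / [3] / [5] / [6];  Q = [1, 2, 6] / [3] / [4] / [5]
  Insert 7 (step 7): P = [1, 7, 9] / [3, 8] / [5] / [6];  Q = [1, 2, 6] / [3, 7] / [4] / [5]
  Insert 4 (step 8): P = [1, 4, 9] / [3, 7] / [5, 8] / [6];  Q = [1, 2, 6] / [3, 7] / [4, 8] / [5]
  Insert 2 (step 9): P = [1, 2, 9] / [3, 4] / [5, 7] / [6, 8];  Q = [1, 2, 6] / [3, 7] / [4, 8] / [5, 9]
Final shape: (3, 2, 2, 2).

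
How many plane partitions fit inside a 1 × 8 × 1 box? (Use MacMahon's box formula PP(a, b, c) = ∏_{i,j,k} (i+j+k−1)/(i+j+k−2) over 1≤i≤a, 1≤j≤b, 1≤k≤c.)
PP(1, 8, 1) = 9

Evaluate the triple product over i = 1..1, j = 1..8, k = 1..1. The factors are (2/1) · (3/2) · (4/3) · (5/4) · (6/5) · (7/6) · (8/7) · (9/8). The numerators and denominators telescope so the product is an integer; carrying out the multiplication exactly gives PP(1, 8, 1) = 9.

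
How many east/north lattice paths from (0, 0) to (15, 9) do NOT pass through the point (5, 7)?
Number of paths = 1255232

Total paths from (0, 0) to (15, 9): C(24, 15) = 1307504. Paths through (5, 7): (paths (0, 0) → (5, 7)) × (paths (5, 7) → (15, 9)) = C(12, 5) · C(12, 10) = 792 · 66 = 52272. Avoidance count = 1307504 − 52272 = 1255232.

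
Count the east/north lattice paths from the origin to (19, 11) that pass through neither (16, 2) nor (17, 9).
Number of paths = 35853684

Inclusion–exclusion. Total paths: C(30, 19) = 54627300. Through P₁: C(18, 16)·C(12, 3) = 33660. Through P₂: C(26, 17)·C(4, 2) = 18747300. Since P₁ is strictly southwest of P₂, a monotone path through both must visit P₁ then P₂; paths through both = C(18, 16)·C(8, 1)·C(4, 2) = 7344. Avoid both = 54627300 − 33660 − 18747300 + 7344 = 35853684.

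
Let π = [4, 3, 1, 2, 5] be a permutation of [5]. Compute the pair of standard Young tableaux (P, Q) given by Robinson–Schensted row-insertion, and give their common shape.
P = [1, 2, 5] / [3] / [4];  Q = [1, 4, 5] / [2] / [3];  common shape = (3, 1, 1)

Row-insert the values π_1, π_2, … into P one at a time, bumping the leftmost entry strictly greater than the inserted value down to the next row. The recording tableau Q records, in position (i, j), the step at which that cell was added to P.
  Insert 4 (step 1): P = [4];  Q = [1]
  Insert 3 (step 2): P = [3] / [4];  Q = [1] / [2]
  Insert 1 (step 3): P = [1] / [3] / [4];  Q = [1] / [2] / [3]
  Insert 2 (step 4): P = [1, 2] / [3] / [4];  Q = [1, 4] / [2] / [3]
  Insert 5 (step 5): P = [1, 2, 5] / [3] / [4];  Q = [1, 4, 5] / [2] / [3]
Final shape: (3, 1, 1).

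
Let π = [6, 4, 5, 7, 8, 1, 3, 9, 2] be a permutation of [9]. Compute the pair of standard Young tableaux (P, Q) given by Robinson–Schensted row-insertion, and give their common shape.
P = [1, 2, 7, 8, 9] / [3, 5] / [4] / [6];  Q = [1, 3, 4, 5, 8] / [2, 7] / [6] / [9];  common shape = (5, 2, 1, 1)

Row-insert the values π_1, π_2, … into P one at a time, bumping the leftmost entry strictly greater than the inserted value down to the next row. The recording tableau Q records, in position (i, j), the step at which that cell was added to P.
  Insert 6 (step 1): P = [6];  Q = [1]
  Insert 4 (step 2): P = [4] / [6];  Q = [1] / [2]
  Insert 5 (step 3): P = [4, 5] / [6];  Q = [1, 3] / [2]
  Insert 7 (step 4): P = [4, 5, 7] / [6];  Q = [1, 3, 4] / [2]
  Insert 8 (step 5): P = [4, 5, 7, 8] / [6];  Q = [1, 3, 4, 5] / [2]
  Insert 1 (step 6): P = [1, 5, 7, 8] / [4] / [6];  Q = [1, 3, 4, 5] / [2] / [6]
  Insert 3 (step 7): P = [1, 3, 7, 8] / [4, 5] / [6];  Q = [1, 3, 4, 5] / [2, 7] / [6]
  Insert 9 (step 8): P = [1, 3, 7, 8, 9] / [4, 5] / [6];  Q = [1, 3, 4, 5, 8] / [2, 7] / [6]
  Insert 2 (step 9): P = [1, 2, 7, 8, 9] / [3, 5] / [4] / [6];  Q = [1, 3, 4, 5, 8] / [2, 7] / [6] / [9]
Final shape: (5, 2, 1, 1).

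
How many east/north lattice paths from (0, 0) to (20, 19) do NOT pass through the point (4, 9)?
Number of paths = 65125373885

Total paths from (0, 0) to (20, 19): C(39, 20) = 68923264410. Paths through (4, 9): (paths (0, 0) → (4, 9)) × (paths (4, 9) → (20, 19)) = C(13, 4) · C(26, 16) = 715 · 5311735 = 3797890525. Avoidance count = 68923264410 − 3797890525 = 65125373885.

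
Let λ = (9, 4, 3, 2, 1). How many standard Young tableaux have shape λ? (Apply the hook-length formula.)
# SYT of shape (9, 4, 3, 2, 1) = 23814144

Hook-length formula: f^λ = n! / Π hook(c), product over all cells c of the Young diagram. For λ = (9, 4, 3, 2, 1), n = 19 boxes. Hook lengths by row (left-to-right, top-to-bottom): [13, 11, 9, 7, 5, 4, 3, 2, 1]; [7, 5, 3, 1]; [5, 3, 1]; [3, 1]; [1]. Product of hooks = 5108103000. So f^λ = 19! / 5108103000 = 121645100408832000 / 5108103000 = 23814144.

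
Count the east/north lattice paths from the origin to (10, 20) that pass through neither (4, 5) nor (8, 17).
Number of paths = 14685201

Inclusion–exclusion. Total paths: C(30, 10) = 30045015. Through P₁: C(9, 4)·C(21, 6) = 6837264. Through P₂: C(25, 8)·C(5, 2) = 10815750. Since P₁ is strictly southwest of P₂, a monotone path through both must visit P₁ then P₂; paths through both = C(9, 4)·C(16, 4)·C(5, 2) = 2293200. Avoid both = 30045015 − 6837264 − 10815750 + 2293200 = 14685201.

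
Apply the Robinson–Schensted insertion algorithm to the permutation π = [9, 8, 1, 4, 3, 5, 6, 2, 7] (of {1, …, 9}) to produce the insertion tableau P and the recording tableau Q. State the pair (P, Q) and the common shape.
P = [1, 2, 5, 6, 7] / [3] / [4] / [8] / [9];  Q = [1, 4, 6, 7, 9] / [2] / [3] / [5] / [8];  common shape = (5, 1, 1, 1, 1)

Row-insert the values π_1, π_2, … into P one at a time, bumping the leftmost entry strictly greater than the inserted value down to the next row. The recording tableau Q records, in position (i, j), the step at which that cell was added to P.
  Insert 9 (step 1): P = [9];  Q = [1]
  Insert 8 (step 2): P = [8] / [9];  Q = [1] / [2]
  Insert 1 (step 3): P = [1] / [8] / [9];  Q = [1] / [2] / [3]
  Insert 4 (step 4): P = [1, 4] / [8] / [9];  Q = [1, 4] / [2] / [3]
  Insert 3 (step 5): P = [1, 3] / [4] / [8] / [9];  Q = [1, 4] / [2] / [3] / [5]
  Insert 5 (step 6): P = [1, 3, 5] / [4] / [8] / [9];  Q = [1, 4, 6] / [2] / [3] / [5]
  Insert 6 (step 7): P = [1, 3, 5, 6] / [4] / [8] / [9];  Q = [1, 4, 6, 7] / [2] / [3] / [5]
  Insert 2 (step 8): P = [1, 2, 5, 6] / [3] / [4] / [8] / [9];  Q = [1, 4, 6, 7] / [2] / [3] / [5] / [8]
  Insert 7 (step 9): P = [1, 2, 5, 6, 7] / [3] / [4] / [8] / [9];  Q = [1, 4, 6, 7, 9] / [2] / [3] / [5] / [8]
Final shape: (5, 1, 1, 1, 1).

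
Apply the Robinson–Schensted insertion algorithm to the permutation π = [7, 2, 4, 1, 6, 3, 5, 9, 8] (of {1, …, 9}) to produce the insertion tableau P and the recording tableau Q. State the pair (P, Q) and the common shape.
P = [1, 3, 5, 8] / [2, 4, 6, 9] / [7];  Q = [1, 3, 5, 8] / [2, 6, 7, 9] / [4];  common shape = (4, 4, 1)

Row-insert the values π_1, π_2, … into P one at a time, bumping the leftmost entry strictly greater than the inserted value down to the next row. The recording tableau Q records, in position (i, j), the step at which that cell was added to P.
  Insert 7 (step 1): P = [7];  Q = [1]
  Insert 2 (step 2): P = [2] / [7];  Q = [1] / [2]
  Insert 4 (step 3): P = [2, 4] / [7];  Q = [1, 3] / [2]
  Insert 1 (step 4): P = [1, 4] / [2] / [7];  Q = [1, 3] / [2] / [4]
  Insert 6 (step 5): P = [1, 4, 6] / [2] / [7];  Q = [1, 3, 5] / [2] / [4]
  Insert 3 (step 6): P = [1, 3, 6] / [2, 4] / [7];  Q = [1, 3, 5] / [2, 6] / [4]
  Insert 5 (step 7): P = [1, 3, 5] / [2, 4, 6] / [7];  Q = [1, 3, 5] / [2, 6, 7] / [4]
  Insert 9 (step 8): P = [1, 3, 5, 9] / [2, 4, 6] / [7];  Q = [1, 3, 5, 8] / [2, 6, 7] / [4]
  Insert 8 (step 9): P = [1, 3, 5, 8] / [2, 4, 6, 9] / [7];  Q = [1, 3, 5, 8] / [2, 6, 7, 9] / [4]
Final shape: (4, 4, 1).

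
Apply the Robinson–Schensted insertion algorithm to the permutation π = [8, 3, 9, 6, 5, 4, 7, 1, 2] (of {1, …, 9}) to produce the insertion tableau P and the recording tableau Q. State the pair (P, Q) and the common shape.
P = [1, 2, 7] / [3, 4] / [5, 9] / [6] / [8];  Q = [1, 3, 7] / [2, 4] / [5, 9] / [6] / [8];  common shape = (3, 2, 2, 1, 1)

Row-insert the values π_1, π_2, … into P one at a time, bumping the leftmost entry strictly greater than the inserted value down to the next row. The recording tableau Q records, in position (i, j), the step at which that cell was added to P.
  Insert 8 (step 1): P = [8];  Q = [1]
  Insert 3 (step 2): P = [3] / [8];  Q = [1] / [2]
  Insert 9 (step 3): P = [3, 9] / [8];  Q = [1, 3] / [2]
  Insert 6 (step 4): P = [3, 6] / [8, 9];  Q = [1, 3] / [2, 4]
  Insert 5 (step 5): P = [3, 5] / [6, 9] / [8];  Q = [1, 3] / [2, 4] / [5]
  Insert 4 (step 6): P = [3, 4] / [5, 9] / [6] / [8];  Q = [1, 3] / [2, 4] / [5] / [6]
  Insert 7 (step 7): P = [3, 4, 7] / [5, 9] / [6] / [8];  Q = [1, 3, 7] / [2, 4] / [5] / [6]
  Insert 1 (step 8): P = [1, 4, 7] / [3, 9] / [5] / [6] / [8];  Q = [1, 3, 7] / [2, 4] / [5] / [6] / [8]
  Insert 2 (step 9): P = [1, 2, 7] / [3, 4] / [5, 9] / [6] / [8];  Q = [1, 3, 7] / [2, 4] / [5, 9] / [6] / [8]
Final shape: (3, 2, 2, 1, 1).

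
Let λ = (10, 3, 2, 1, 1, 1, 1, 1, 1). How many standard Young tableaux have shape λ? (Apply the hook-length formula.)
# SYT of shape (10, 3, 2, 1, 1, 1, 1, 1, 1) = 32920160

Hook-length formula: f^λ = n! / Π hook(c), product over all cells c of the Young diagram. For λ = (10, 3, 2, 1, 1, 1, 1, 1, 1), n = 21 boxes. Hook lengths by row (left-to-right, top-to-bottom): [18, 11, 9, 7, 6, 5, 4, 3, 2, 1]; [10, 3, 1]; [8, 1]; [6]; [5]; [4]; [3]; [2]; [1]. Product of hooks = 1551965184000. So f^λ = 21! / 1551965184000 = 51090942171709440000 / 1551965184000 = 32920160.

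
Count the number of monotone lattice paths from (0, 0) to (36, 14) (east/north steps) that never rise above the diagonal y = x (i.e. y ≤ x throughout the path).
Number of paths = 582985137700

By the reflection principle (André's argument), the number of monotone paths to (36, 14) with n ≤ m that never go above y = x is C(50, 36) − C(50, 37) = 937845656300 − 354860518600 = 582985137700.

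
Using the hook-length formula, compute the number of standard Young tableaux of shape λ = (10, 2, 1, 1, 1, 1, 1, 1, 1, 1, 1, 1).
# SYT of shape (10, 2, 1, 1, 1, 1, 1, 1, 1, 1, 1, 1) = 3048474

Hook-length formula: f^λ = n! / Π hook(c), product over all cells c of the Young diagram. For λ = (10, 2, 1, 1, 1, 1, 1, 1, 1, 1, 1, 1), n = 22 boxes. Hook lengths by row (left-to-right, top-to-bottom): [21, 10, 8, 7, 6, 5, 4, 3, 2, 1]; [12, 1]; [10]; [9]; [8]; [7]; [6]; [5]; [4]; [3]; [2]; [1]. Product of hooks = 368709304320000. So f^λ = 22! / 368709304320000 = 1124000727777607680000 / 368709304320000 = 3048474.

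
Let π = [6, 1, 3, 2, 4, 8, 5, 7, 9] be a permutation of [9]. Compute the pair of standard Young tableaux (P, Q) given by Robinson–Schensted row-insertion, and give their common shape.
P = [1, 2, 4, 5, 7, 9] / [3, 8] / [6];  Q = [1, 3, 5, 6, 8, 9] / [2, 7] / [4];  common shape = (6, 2, 1)

Row-insert the values π_1, π_2, … into P one at a time, bumping the leftmost entry strictly greater than the inserted value down to the next row. The recording tableau Q records, in position (i, j), the step at which that cell was added to P.
  Insert 6 (step 1): P = [6];  Q = [1]
  Insert 1 (step 2): P = [1] / [6];  Q = [1] / [2]
  Insert 3 (step 3): P = [1, 3] / [6];  Q = [1, 3] / [2]
  Insert 2 (step 4): P = [1, 2] / [3] / [6];  Q = [1, 3] / [2] / [4]
  Insert 4 (step 5): P = [1, 2, 4] / [3] / [6];  Q = [1, 3, 5] / [2] / [4]
  Insert 8 (step 6): P = [1, 2, 4, 8] / [3] / [6];  Q = [1, 3, 5, 6] / [2] / [4]
  Insert 5 (step 7): P = [1, 2, 4, 5] / [3, 8] / [6];  Q = [1, 3, 5, 6] / [2, 7] / [4]
  Insert 7 (step 8): P = [1, 2, 4, 5, 7] / [3, 8] / [6];  Q = [1, 3, 5, 6, 8] / [2, 7] / [4]
  Insert 9 (step 9): P = [1, 2, 4, 5, 7, 9] / [3, 8] / [6];  Q = [1, 3, 5, 6, 8, 9] / [2, 7] / [4]
Final shape: (6, 2, 1).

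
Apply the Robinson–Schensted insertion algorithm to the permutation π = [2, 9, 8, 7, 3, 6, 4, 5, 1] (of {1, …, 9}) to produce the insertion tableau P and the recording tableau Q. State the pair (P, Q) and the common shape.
P = [1, 3, 4, 5] / [2] / [6] / [7] / [8] / [9];  Q = [1, 2, 6, 8] / [3] / [4] / [5] / [7] / [9];  common shape = (4, 1, 1, 1, 1, 1)

Row-insert the values π_1, π_2, … into P one at a time, bumping the leftmost entry strictly greater than the inserted value down to the next row. The recording tableau Q records, in position (i, j), the step at which that cell was added to P.
  Insert 2 (step 1): P = [2];  Q = [1]
  Insert 9 (step 2): P = [2, 9];  Q = [1, 2]
  Insert 8 (step 3): P = [2, 8] / [9];  Q = [1, 2] / [3]
  Insert 7 (step 4): P = [2, 7] / [8] / [9];  Q = [1, 2] / [3] / [4]
  Insert 3 (step 5): P = [2, 3] / [7] / [8] / [9];  Q = [1, 2] / [3] / [4] / [5]
  Insert 6 (step 6): P = [2, 3, 6] / [7] / [8] / [9];  Q = [1, 2, 6] / [3] / [4] / [5]
  Insert 4 (step 7): P = [2, 3, 4] / [6] / [7] / [8] / [9];  Q = [1, 2, 6] / [3] / [4] / [5] / [7]
  Insert 5 (step 8): P = [2, 3, 4, 5] / [6] / [7] / [8] / [9];  Q = [1, 2, 6, 8] / [3] / [4] / [5] / [7]
  Insert 1 (step 9): P = [1, 3, 4, 5] / [2] / [6] / [7] / [8] / [9];  Q = [1, 2, 6, 8] / [3] / [4] / [5] / [7] / [9]
Final shape: (4, 1, 1, 1, 1, 1).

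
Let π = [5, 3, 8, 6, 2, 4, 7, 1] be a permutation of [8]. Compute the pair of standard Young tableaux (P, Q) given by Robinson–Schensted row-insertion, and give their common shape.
P = [1, 4, 7] / [2, 6] / [3, 8] / [5];  Q = [1, 3, 7] / [2, 4] / [5, 6] / [8];  common shape = (3, 2, 2, 1)

Row-insert the values π_1, π_2, … into P one at a time, bumping the leftmost entry strictly greater than the inserted value down to the next row. The recording tableau Q records, in position (i, j), the step at which that cell was added to P.
  Insert 5 (step 1): P = [5];  Q = [1]
  Insert 3 (step 2): P = [3] / [5];  Q = [1] / [2]
  Insert 8 (step 3): P = [3, 8] / [5];  Q = [1, 3] / [2]
  Insert 6 (step 4): P = [3, 6] / [5, 8];  Q = [1, 3] / [2, 4]
  Insert 2 (step 5): P = [2, 6] / [3, 8] / [5];  Q = [1, 3] / [2, 4] / [5]
  Insert 4 (step 6): P = [2, 4] / [3, 6] / [5, 8];  Q = [1, 3] / [2, 4] / [5, 6]
  Insert 7 (step 7): P = [2, 4, 7] / [3, 6] / [5, 8];  Q = [1, 3, 7] / [2, 4] / [5, 6]
  Insert 1 (step 8): P = [1, 4, 7] / [2, 6] / [3, 8] / [5];  Q = [1, 3, 7] / [2, 4] / [5, 6] / [8]
Final shape: (3, 2, 2, 1).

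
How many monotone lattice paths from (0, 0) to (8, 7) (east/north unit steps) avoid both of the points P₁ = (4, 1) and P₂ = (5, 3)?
Number of paths = 3950

Inclusion–exclusion. Total paths: C(15, 8) = 6435. Through P₁: C(5, 4)·C(10, 4) = 1050. Through P₂: C(8, 5)·C(7, 3) = 1960. Since P₁ is strictly southwest of P₂, a monotone path through both must visit P₁ then P₂; paths through both = C(5, 4)·C(3, 1)·C(7, 3) = 525. Avoid both = 6435 − 1050 − 1960 + 525 = 3950.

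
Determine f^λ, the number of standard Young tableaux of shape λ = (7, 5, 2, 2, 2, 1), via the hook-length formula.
# SYT of shape (7, 5, 2, 2, 2, 1) = 31039008

Hook-length formula: f^λ = n! / Π hook(c), product over all cells c of the Young diagram. For λ = (7, 5, 2, 2, 2, 1), n = 19 boxes. Hook lengths by row (left-to-right, top-to-bottom): [12, 10, 6, 5, 4, 2, 1]; [9, 7, 3, 2, 1]; [5, 3]; [4, 2]; [3, 1]; [1]. Product of hooks = 3919104000. So f^λ = 19! / 3919104000 = 121645100408832000 / 3919104000 = 31039008.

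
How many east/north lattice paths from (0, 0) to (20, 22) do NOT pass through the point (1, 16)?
Number of paths = 513788596720

Total paths from (0, 0) to (20, 22): C(42, 20) = 513791607420. Paths through (1, 16): (paths (0, 0) → (1, 16)) × (paths (1, 16) → (20, 22)) = C(17, 1) · C(25, 19) = 17 · 177100 = 3010700. Avoidance count = 513791607420 − 3010700 = 513788596720.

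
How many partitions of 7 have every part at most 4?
p(7, parts ≤ 4) = 11

Partitions of 7 with all parts ≤ 4: 4+3, 4+2+1, 4+1+1+1, 3+3+1, 3+2+2, 3+2+1+1, 3+1+1+1+1, 2+2+2+1, 2+2+1+1+1, 2+1+1+1+1+1, 1+1+1+1+1+1+1. Count = 11.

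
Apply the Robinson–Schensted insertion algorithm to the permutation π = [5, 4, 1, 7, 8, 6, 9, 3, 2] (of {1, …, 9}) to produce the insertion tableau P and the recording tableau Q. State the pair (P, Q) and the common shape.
P = [1, 2, 8, 9] / [3, 6] / [4, 7] / [5];  Q = [1, 4, 5, 7] / [2, 6] / [3, 8] / [9];  common shape = (4, 2, 2, 1)

Row-insert the values π_1, π_2, … into P one at a time, bumping the leftmost entry strictly greater than the inserted value down to the next row. The recording tableau Q records, in position (i, j), the step at which that cell was added to P.
  Insert 5 (step 1): P = [5];  Q = [1]
  Insert 4 (step 2): P = [4] / [5];  Q = [1] / [2]
  Insert 1 (step 3): P = [1] / [4] / [5];  Q = [1] / [2] / [3]
  Insert 7 (step 4): P = [1, 7] / [4] / [5];  Q = [1, 4] / [2] / [3]
  Insert 8 (step 5): P = [1, 7, 8] / [4] / [5];  Q = [1, 4, 5] / [2] / [3]
  Insert 6 (step 6): P = [1, 6, 8] / [4, 7] / [5];  Q = [1, 4, 5] / [2, 6] / [3]
  Insert 9 (step 7): P = [1, 6, 8, 9] / [4, 7] / [5];  Q = [1, 4, 5, 7] / [2, 6] / [3]
  Insert 3 (step 8): P = [1, 3, 8, 9] / [4, 6] / [5, 7];  Q = [1, 4, 5, 7] / [2, 6] / [3, 8]
  Insert 2 (step 9): P = [1, 2, 8, 9] / [3, 6] / [4, 7] / [5];  Q = [1, 4, 5, 7] / [2, 6] / [3, 8] / [9]
Final shape: (4, 2, 2, 1).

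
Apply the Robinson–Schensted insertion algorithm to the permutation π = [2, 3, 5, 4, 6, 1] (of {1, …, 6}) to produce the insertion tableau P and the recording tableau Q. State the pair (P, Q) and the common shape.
P = [1, 3, 4, 6] / [2] / [5];  Q = [1, 2, 3, 5] / [4] / [6];  common shape = (4, 1, 1)

Row-insert the values π_1, π_2, … into P one at a time, bumping the leftmost entry strictly greater than the inserted value down to the next row. The recording tableau Q records, in position (i, j), the step at which that cell was added to P.
  Insert 2 (step 1): P = [2];  Q = [1]
  Insert 3 (step 2): P = [2, 3];  Q = [1, 2]
  Insert 5 (step 3): P = [2, 3, 5];  Q = [1, 2, 3]
  Insert 4 (step 4): P = [2, 3, 4] / [5];  Q = [1, 2, 3] / [4]
  Insert 6 (step 5): P = [2, 3, 4, 6] / [5];  Q = [1, 2, 3, 5] / [4]
  Insert 1 (step 6): P = [1, 3, 4, 6] / [2] / [5];  Q = [1, 2, 3, 5] / [4] / [6]
Final shape: (4, 1, 1).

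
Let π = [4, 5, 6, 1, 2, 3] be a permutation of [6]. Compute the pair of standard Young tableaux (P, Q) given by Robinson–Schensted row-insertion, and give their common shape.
P = [1, 2, 3] / [4, 5, 6];  Q = [1, 2, 3] / [4, 5, 6];  common shape = (3, 3)

Row-insert the values π_1, π_2, … into P one at a time, bumping the leftmost entry strictly greater than the inserted value down to the next row. The recording tableau Q records, in position (i, j), the step at which that cell was added to P.
  Insert 4 (step 1): P = [4];  Q = [1]
  Insert 5 (step 2): P = [4, 5];  Q = [1, 2]
  Insert 6 (step 3): P = [4, 5, 6];  Q = [1, 2, 3]
  Insert 1 (step 4): P = [1, 5, 6] / [4];  Q = [1, 2, 3] / [4]
  Insert 2 (step 5): P = [1, 2, 6] / [4, 5];  Q = [1, 2, 3] / [4, 5]
  Insert 3 (step 6): P = [1, 2, 3] / [4, 5, 6];  Q = [1, 2, 3] / [4, 5, 6]
Final shape: (3, 3).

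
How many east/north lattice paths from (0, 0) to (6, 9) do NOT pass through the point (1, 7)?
Number of paths = 4837

Total paths from (0, 0) to (6, 9): C(15, 6) = 5005. Paths through (1, 7): (paths (0, 0) → (1, 7)) × (paths (1, 7) → (6, 9)) = C(8, 1) · C(7, 5) = 8 · 21 = 168. Avoidance count = 5005 − 168 = 4837.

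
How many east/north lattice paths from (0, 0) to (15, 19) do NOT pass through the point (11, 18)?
Number of paths = 1682981070

Total paths from (0, 0) to (15, 19): C(34, 15) = 1855967520. Paths through (11, 18): (paths (0, 0) → (11, 18)) × (paths (11, 18) → (15, 19)) = C(29, 11) · C(5, 4) = 34597290 · 5 = 172986450. Avoidance count = 1855967520 − 172986450 = 1682981070.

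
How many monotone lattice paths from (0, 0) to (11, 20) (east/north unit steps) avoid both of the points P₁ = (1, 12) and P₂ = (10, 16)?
Number of paths = 57591261

Inclusion–exclusion. Total paths: C(31, 11) = 84672315. Through P₁: C(13, 1)·C(18, 10) = 568854. Through P₂: C(26, 10)·C(5, 1) = 26558675. Since P₁ is strictly southwest of P₂, a monotone path through both must visit P₁ then P₂; paths through both = C(13, 1)·C(13, 9)·C(5, 1) = 46475. Avoid both = 84672315 − 568854 − 26558675 + 46475 = 57591261.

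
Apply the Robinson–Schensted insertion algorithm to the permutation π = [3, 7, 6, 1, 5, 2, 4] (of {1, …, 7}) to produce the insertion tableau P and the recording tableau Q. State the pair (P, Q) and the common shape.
P = [1, 2, 4] / [3, 5] / [6] / [7];  Q = [1, 2, 7] / [3, 5] / [4] / [6];  common shape = (3, 2, 1, 1)

Row-insert the values π_1, π_2, … into P one at a time, bumping the leftmost entry strictly greater than the inserted value down to the next row. The recording tableau Q records, in position (i, j), the step at which that cell was added to P.
  Insert 3 (step 1): P = [3];  Q = [1]
  Insert 7 (step 2): P = [3, 7];  Q = [1, 2]
  Insert 6 (step 3): P = [3, 6] / [7];  Q = [1, 2] / [3]
  Insert 1 (step 4): P = [1, 6] / [3] / [7];  Q = [1, 2] / [3] / [4]
  Insert 5 (step 5): P = [1, 5] / [3, 6] / [7];  Q = [1, 2] / [3, 5] / [4]
  Insert 2 (step 6): P = [1, 2] / [3, 5] / [6] / [7];  Q = [1, 2] / [3, 5] / [4] / [6]
  Insert 4 (step 7): P = [1, 2, 4] / [3, 5] / [6] / [7];  Q = [1, 2, 7] / [3, 5] / [4] / [6]
Final shape: (3, 2, 1, 1).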